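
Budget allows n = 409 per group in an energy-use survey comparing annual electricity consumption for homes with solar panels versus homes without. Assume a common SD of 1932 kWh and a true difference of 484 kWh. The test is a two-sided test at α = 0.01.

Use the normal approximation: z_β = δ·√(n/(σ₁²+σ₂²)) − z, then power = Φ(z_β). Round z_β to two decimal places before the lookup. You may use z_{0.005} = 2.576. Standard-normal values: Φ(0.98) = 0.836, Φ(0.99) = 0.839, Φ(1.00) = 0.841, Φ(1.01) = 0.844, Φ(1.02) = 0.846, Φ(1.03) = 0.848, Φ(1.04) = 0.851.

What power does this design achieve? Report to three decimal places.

Power ≈ 0.844

z_β = δ·√(n/(σ₁²+σ₂²)) − z_{α/2}
    = 484 · √(409/7465248) − 2.576
    = 484 · 0.00740 − 2.576
    = 3.5825 − 2.576 = 1.0065 → 1.01
Power = Φ(1.01) = 0.844.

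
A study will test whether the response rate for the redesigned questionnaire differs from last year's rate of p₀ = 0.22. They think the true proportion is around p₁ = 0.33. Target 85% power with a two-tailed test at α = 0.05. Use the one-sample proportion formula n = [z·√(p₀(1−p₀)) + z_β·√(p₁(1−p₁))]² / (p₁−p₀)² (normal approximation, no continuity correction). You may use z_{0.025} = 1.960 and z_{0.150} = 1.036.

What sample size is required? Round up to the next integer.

n = [z_{α/2}·√(p₀q₀) + z_β·√(p₁q₁)]² / (p₁ − p₀)²
  = [1.960·√(0.22·0.78) + 1.036·√(0.33·0.67)]² / (0.11)²
  = [1.960·0.4142 + 1.036·0.4702]² / 0.0121
  = [1.2991]² / 0.0121
  = 139.47
Round up → n = 140.

n = 140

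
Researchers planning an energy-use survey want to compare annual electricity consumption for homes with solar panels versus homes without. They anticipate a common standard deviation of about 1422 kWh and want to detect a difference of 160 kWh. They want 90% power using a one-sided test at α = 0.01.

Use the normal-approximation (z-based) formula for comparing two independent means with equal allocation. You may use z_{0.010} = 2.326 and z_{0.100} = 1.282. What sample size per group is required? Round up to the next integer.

n = 2057 per group

n = (z_α + z_β)² · (σ₁² + σ₂²) / δ²
  = (2.326 + 1.282)² · (2·1422² = 4044168) / 160²
  = 13.0177 · 4044168 / 25600
  = 2056.47
Round up → n = 2057 per group.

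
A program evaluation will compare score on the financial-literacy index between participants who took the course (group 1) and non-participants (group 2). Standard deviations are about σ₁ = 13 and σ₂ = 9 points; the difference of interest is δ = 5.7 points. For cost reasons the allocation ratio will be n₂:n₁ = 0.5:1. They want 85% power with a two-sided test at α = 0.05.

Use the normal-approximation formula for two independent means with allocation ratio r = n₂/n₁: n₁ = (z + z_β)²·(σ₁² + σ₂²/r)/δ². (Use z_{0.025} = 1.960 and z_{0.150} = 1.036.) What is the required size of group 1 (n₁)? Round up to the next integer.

n₁ = 92

n₁ = (z_{α/2} + z_β)² · (σ₁² + σ₂²/r) / δ²
   = (1.960 + 1.036)² · (13² + 9²/0.5) / 5.7²
   = 8.9760 · (169 + 162) / 32.49
   = 8.9760 · 331 / 32.49
   = 91.45
Round up → n₁ = 92; n₂ = r·n₁ = 0.5 × 92 = 46.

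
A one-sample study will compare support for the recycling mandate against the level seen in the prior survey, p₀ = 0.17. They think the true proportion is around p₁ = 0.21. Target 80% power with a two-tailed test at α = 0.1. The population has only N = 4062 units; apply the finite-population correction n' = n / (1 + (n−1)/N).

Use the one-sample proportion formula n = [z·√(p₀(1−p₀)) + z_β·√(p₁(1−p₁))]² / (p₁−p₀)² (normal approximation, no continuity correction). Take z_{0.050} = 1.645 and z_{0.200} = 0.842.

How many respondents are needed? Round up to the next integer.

n = [z_{α/2}·√(p₀q₀) + z_β·√(p₁q₁)]² / (p₁ − p₀)²
  = [1.645·√(0.17·0.83) + 0.842·√(0.21·0.79)]² / (0.04)²
  = [1.645·0.3756 + 0.842·0.4073]² / 0.0016
  = [0.9609]² / 0.0016
  = 577.04
Finite-population correction (N = 4062): 577.04 / (1 + (577.04 − 1)/4062) = 505.38.
Round up → n = 506.

n = 506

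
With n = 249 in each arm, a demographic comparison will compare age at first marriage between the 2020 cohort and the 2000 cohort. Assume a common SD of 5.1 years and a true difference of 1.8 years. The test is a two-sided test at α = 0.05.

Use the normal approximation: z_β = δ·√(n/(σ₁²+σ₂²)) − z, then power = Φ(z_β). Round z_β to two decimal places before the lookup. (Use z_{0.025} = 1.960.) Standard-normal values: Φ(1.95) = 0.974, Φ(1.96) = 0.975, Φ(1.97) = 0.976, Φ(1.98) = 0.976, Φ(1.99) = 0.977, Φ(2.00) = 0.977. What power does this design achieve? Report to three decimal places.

z_β = δ·√(n/(σ₁²+σ₂²)) − z_{α/2}
    = 1.8 · √(249/52.02) − 1.960
    = 1.8 · 2.18783 − 1.960
    = 3.9381 − 1.960 = 1.9781 → 1.98
Power = Φ(1.98) = 0.976.

Power ≈ 0.976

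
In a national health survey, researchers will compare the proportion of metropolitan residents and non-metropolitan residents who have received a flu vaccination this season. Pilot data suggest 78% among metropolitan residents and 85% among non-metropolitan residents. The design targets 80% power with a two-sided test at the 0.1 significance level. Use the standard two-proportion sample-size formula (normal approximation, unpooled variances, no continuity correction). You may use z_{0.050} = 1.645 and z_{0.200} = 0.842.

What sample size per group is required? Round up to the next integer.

n = 378 per group

n = (z_{α/2} + z_β)² · [p₁(1−p₁) + p₂(1−p₂)] / (p₁ − p₂)²
  = (1.645 + 0.842)² · (0.78·0.22 + 0.85·0.15) / (-0.07)²
  = (2.487)² · (0.1716 + 0.1275) / 0.0049
  = 6.1852 · 0.2991 / 0.0049
  = 377.55
Round up → n = 378 per group.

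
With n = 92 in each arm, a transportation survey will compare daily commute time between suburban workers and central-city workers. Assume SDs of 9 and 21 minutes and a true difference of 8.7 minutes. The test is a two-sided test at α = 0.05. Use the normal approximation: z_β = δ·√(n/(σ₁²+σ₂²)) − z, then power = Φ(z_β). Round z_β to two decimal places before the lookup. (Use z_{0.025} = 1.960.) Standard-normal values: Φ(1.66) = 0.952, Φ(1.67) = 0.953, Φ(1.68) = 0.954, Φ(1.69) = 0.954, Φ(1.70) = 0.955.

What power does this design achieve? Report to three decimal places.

z_β = δ·√(n/(σ₁²+σ₂²)) − z_{α/2}
    = 8.7 · √(92/522) − 1.960
    = 8.7 · 0.41982 − 1.960
    = 3.6524 − 1.960 = 1.6924 → 1.69
Power = Φ(1.69) = 0.954.

Power ≈ 0.954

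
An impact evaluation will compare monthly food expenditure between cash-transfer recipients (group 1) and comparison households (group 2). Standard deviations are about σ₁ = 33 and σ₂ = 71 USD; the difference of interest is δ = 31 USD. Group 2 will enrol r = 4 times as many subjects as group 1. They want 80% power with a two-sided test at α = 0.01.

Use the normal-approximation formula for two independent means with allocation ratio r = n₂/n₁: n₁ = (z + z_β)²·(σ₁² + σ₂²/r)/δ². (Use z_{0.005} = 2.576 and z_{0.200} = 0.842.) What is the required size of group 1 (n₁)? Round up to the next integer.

n₁ = (z_{α/2} + z_β)² · (σ₁² + σ₂²/r) / δ²
   = (2.576 + 0.842)² · (33² + 71²/4) / 31²
   = 11.6827 · (1089 + 1260.2) / 961
   = 11.6827 · 2349.2 / 961
   = 28.56
Round up → n₁ = 29; n₂ = r·n₁ = 4 × 29 = 116.

n₁ = 29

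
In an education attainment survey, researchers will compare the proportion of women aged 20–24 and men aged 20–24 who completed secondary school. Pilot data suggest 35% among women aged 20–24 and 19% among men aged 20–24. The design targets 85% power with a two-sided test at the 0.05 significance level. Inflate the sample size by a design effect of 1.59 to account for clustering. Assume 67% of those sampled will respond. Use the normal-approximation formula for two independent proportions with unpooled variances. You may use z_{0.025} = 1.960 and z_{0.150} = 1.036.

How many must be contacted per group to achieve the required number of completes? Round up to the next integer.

n = 318 per group

n = (z_{α/2} + z_β)² · [p₁(1−p₁) + p₂(1−p₂)] / (p₁ − p₂)²
  = (1.960 + 1.036)² · (0.35·0.65 + 0.19·0.81) / (0.16)²
  = (2.996)² · (0.2275 + 0.1539) / 0.0256
  = 8.9760 · 0.3814 / 0.0256
  = 133.73
Design effect: 1.59 × 133.73 = 212.63.
Adjust for 67% response: 212.63 / 0.67 = 317.36.
Round up → n = 318 per group.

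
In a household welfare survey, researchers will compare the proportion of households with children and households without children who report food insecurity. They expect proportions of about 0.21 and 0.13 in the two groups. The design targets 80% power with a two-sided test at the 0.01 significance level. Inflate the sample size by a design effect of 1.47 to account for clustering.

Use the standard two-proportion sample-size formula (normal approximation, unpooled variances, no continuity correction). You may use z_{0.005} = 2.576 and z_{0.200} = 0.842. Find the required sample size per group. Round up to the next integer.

n = (z_{α/2} + z_β)² · [p₁(1−p₁) + p₂(1−p₂)] / (p₁ − p₂)²
  = (2.576 + 0.842)² · (0.21·0.79 + 0.13·0.87) / (0.08)²
  = (3.418)² · (0.1659 + 0.1131) / 0.0064
  = 11.6827 · 0.2790 / 0.0064
  = 509.29
Design effect: 1.47 × 509.29 = 748.66.
Round up → n = 749 per group.

n = 749 per group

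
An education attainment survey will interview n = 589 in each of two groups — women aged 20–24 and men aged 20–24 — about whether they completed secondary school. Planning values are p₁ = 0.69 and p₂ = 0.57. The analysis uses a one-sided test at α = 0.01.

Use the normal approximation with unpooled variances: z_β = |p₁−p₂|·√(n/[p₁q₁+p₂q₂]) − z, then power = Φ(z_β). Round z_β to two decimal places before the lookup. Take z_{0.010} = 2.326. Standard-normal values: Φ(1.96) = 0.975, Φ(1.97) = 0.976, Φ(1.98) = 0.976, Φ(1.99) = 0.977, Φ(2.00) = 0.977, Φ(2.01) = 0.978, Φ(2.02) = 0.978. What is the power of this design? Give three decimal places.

Power ≈ 0.976

z_β = |p₁−p₂|·√(n/[p₁q₁+p₂q₂]) − z_α
    = 0.12 · √(589/0.4590) − 2.326
    = 0.12 · 35.8221 − 2.326
    = 4.2987 − 2.326 = 1.9727 → 1.97
Power = Φ(1.97) = 0.976.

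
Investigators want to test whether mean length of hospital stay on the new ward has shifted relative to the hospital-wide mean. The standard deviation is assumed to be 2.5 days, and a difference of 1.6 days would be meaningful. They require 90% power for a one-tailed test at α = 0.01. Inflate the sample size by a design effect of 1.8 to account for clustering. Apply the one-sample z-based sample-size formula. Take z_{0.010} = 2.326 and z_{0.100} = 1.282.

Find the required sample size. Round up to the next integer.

n = (z_α + z_β)² · σ² / δ²
  = (2.326 + 1.282)² · 2.5² / 1.6²
  = 13.0177 · 6.25 / 2.56
  = 31.78
Design effect: 1.8 × 31.78 = 57.21.
Round up → n = 58.

n = 58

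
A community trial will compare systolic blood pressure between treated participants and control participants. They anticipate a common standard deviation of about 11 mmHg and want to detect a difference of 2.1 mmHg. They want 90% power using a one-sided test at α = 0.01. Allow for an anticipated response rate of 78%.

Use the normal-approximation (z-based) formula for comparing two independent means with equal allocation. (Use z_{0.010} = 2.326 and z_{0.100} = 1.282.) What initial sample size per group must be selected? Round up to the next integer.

n = (z_α + z_β)² · (σ₁² + σ₂²) / δ²
  = (2.326 + 1.282)² · (2·11² = 242) / 2.1²
  = 13.0177 · 242 / 4.41
  = 714.35
Adjust for 78% response: 714.35 / 0.78 = 915.83.
Round up → n = 916 per group.

n = 916 per group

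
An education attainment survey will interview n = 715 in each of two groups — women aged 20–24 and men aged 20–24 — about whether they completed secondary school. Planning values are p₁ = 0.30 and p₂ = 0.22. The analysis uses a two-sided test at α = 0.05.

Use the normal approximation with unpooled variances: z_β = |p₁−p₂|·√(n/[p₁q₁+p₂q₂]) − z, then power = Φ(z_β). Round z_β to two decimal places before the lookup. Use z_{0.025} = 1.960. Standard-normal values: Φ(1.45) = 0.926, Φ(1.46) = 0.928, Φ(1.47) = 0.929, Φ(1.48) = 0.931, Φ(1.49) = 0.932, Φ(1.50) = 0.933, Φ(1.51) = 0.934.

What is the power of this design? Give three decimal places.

Power ≈ 0.933

z_β = |p₁−p₂|·√(n/[p₁q₁+p₂q₂]) − z_{α/2}
    = 0.08 · √(715/0.3816) − 1.960
    = 0.08 · 43.2861 − 1.960
    = 3.4629 − 1.960 = 1.5029 → 1.50
Power = Φ(1.50) = 0.933.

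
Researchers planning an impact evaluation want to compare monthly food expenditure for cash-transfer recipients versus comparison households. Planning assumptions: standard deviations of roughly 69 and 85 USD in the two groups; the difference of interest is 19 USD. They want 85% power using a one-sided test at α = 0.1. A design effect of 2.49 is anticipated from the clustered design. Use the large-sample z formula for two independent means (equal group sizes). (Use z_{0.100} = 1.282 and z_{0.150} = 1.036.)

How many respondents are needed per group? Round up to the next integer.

n = 445 per group

n = (z_α + z_β)² · (σ₁² + σ₂²) / δ²
  = (1.282 + 1.036)² · (69² + 85² = 11986) / 19²
  = 5.3731 · 11986 / 361
  = 178.40
Design effect: 2.49 × 178.40 = 444.22.
Round up → n = 445 per group.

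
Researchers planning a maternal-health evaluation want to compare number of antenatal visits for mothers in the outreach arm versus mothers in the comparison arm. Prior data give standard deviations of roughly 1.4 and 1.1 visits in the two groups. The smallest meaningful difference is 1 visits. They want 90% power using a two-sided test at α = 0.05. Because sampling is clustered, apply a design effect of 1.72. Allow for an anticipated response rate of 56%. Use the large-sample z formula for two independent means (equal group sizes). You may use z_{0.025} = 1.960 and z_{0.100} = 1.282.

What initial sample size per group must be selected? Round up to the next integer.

n = 103 per group

n = (z_{α/2} + z_β)² · (σ₁² + σ₂²) / δ²
  = (1.960 + 1.282)² · (1.4² + 1.1² = 3.17) / 1²
  = 10.5106 · 3.17 / 1
  = 33.32
Design effect: 1.72 × 33.32 = 57.31.
Adjust for 56% response: 57.31 / 0.56 = 102.34.
Round up → n = 103 per group.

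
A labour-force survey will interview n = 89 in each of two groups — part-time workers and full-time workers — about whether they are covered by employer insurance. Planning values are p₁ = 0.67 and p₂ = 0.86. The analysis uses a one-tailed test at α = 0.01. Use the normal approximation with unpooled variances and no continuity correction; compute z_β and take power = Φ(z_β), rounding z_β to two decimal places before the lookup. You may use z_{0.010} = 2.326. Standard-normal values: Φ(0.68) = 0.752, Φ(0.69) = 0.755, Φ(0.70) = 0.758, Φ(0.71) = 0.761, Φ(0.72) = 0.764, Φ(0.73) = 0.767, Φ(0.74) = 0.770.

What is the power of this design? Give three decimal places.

Power ≈ 0.770

z_β = |p₁−p₂|·√(n/[p₁q₁+p₂q₂]) − z_α
    = 0.19 · √(89/0.3415) − 2.326
    = 0.19 · 16.1436 − 2.326
    = 3.0673 − 2.326 = 0.7413 → 0.74
Power = Φ(0.74) = 0.770.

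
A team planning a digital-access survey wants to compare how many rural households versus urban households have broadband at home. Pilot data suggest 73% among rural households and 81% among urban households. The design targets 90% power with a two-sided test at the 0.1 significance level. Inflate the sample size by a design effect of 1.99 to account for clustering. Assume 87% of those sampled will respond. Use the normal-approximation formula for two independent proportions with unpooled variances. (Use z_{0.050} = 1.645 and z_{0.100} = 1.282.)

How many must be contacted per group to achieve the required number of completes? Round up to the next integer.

n = (z_{α/2} + z_β)² · [p₁(1−p₁) + p₂(1−p₂)] / (p₁ − p₂)²
  = (1.645 + 1.282)² · (0.73·0.27 + 0.81·0.19) / (-0.08)²
  = (2.927)² · (0.1971 + 0.1539) / 0.0064
  = 8.5673 · 0.3510 / 0.0064
  = 469.86
Design effect: 1.99 × 469.86 = 935.03.
Adjust for 87% response: 935.03 / 0.87 = 1074.75.
Round up → n = 1075 per group.

n = 1075 per group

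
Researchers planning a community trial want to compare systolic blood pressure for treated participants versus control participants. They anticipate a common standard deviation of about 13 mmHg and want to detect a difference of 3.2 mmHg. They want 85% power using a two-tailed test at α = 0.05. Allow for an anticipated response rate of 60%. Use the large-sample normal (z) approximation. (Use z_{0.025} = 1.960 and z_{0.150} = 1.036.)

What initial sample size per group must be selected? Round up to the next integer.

n = (z_{α/2} + z_β)² · (σ₁² + σ₂²) / δ²
  = (1.960 + 1.036)² · (2·13² = 338) / 3.2²
  = 8.9760 · 338 / 10.24
  = 296.28
Adjust for 60% response: 296.28 / 0.60 = 493.80.
Round up → n = 494 per group.

n = 494 per group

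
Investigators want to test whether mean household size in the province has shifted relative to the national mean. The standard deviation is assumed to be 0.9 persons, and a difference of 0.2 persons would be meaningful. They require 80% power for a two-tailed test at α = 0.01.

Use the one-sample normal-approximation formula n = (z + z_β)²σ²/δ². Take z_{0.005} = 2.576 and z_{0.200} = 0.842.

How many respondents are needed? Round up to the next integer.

n = 237

n = (z_{α/2} + z_β)² · σ² / δ²
  = (2.576 + 0.842)² · 0.9² / 0.2²
  = 11.6827 · 0.81 / 0.04
  = 236.58
Round up → n = 237.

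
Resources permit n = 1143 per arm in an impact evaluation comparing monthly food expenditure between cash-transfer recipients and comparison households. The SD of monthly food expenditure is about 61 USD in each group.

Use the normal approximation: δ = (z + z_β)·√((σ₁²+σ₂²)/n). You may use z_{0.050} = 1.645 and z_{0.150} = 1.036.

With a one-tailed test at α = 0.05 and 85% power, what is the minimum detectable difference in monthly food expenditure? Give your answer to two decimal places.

Minimum detectable difference ≈ 6.84 USD

δ = (z_α + z_β) · √((σ₁²+σ₂²)/n)
  = (1.645 + 1.036) · √(7442/1143)
  = 2.681 · √6.5109
  = 2.681 · 2.5517
  = 6.8410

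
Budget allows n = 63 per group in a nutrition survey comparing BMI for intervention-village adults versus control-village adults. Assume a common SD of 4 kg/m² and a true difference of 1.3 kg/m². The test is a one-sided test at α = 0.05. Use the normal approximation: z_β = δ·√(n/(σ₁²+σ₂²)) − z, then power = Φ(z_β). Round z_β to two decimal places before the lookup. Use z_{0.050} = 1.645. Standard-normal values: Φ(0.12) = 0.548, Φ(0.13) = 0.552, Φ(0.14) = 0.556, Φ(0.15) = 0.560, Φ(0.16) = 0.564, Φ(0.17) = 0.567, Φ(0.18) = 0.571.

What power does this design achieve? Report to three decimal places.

z_β = δ·√(n/(σ₁²+σ₂²)) − z_α
    = 1.3 · √(63/32) − 1.645
    = 1.3 · 1.40312 − 1.645
    = 1.8241 − 1.645 = 0.1791 → 0.18
Power = Φ(0.18) = 0.571.

Power ≈ 0.571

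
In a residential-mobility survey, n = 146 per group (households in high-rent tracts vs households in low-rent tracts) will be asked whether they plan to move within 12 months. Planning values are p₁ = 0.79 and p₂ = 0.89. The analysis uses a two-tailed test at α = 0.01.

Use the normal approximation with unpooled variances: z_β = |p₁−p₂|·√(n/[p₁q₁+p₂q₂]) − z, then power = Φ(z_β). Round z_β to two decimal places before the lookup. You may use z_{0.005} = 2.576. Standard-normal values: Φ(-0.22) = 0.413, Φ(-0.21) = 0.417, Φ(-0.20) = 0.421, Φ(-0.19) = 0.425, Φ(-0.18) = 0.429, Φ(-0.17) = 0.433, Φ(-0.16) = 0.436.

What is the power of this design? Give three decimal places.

z_β = |p₁−p₂|·√(n/[p₁q₁+p₂q₂]) − z_{α/2}
    = 0.10 · √(146/0.2638) − 2.576
    = 0.10 · 23.5255 − 2.576
    = 2.3526 − 2.576 = -0.2234 → -0.22
Power = Φ(-0.22) = 0.413.

Power ≈ 0.413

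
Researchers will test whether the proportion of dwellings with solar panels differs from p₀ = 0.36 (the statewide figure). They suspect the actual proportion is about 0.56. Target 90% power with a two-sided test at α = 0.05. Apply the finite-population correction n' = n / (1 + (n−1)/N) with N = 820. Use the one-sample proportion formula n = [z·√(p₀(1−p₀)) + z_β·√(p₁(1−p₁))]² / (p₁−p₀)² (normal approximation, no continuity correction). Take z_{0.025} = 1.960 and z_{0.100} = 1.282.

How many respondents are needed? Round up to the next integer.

n = 58

n = [z_{α/2}·√(p₀q₀) + z_β·√(p₁q₁)]² / (p₁ − p₀)²
  = [1.960·√(0.36·0.64) + 1.282·√(0.56·0.44)]² / (0.20)²
  = [1.960·0.4800 + 1.282·0.4964]² / 0.0400
  = [1.5772]² / 0.0400
  = 62.19
Finite-population correction (N = 820): 62.19 / (1 + (62.19 − 1)/820) = 57.87.
Round up → n = 58.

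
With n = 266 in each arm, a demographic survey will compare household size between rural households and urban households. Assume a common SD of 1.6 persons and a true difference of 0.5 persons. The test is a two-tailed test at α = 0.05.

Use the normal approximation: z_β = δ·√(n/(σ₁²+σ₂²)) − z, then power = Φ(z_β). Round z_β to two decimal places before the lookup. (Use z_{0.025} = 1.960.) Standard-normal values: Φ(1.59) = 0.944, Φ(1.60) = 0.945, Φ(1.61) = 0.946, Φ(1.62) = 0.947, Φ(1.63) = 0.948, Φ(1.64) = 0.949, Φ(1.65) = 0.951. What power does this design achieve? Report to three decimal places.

Power ≈ 0.949

z_β = δ·√(n/(σ₁²+σ₂²)) − z_{α/2}
    = 0.5 · √(266/5.12) − 1.960
    = 0.5 · 7.20785 − 1.960
    = 3.6039 − 1.960 = 1.6439 → 1.64
Power = Φ(1.64) = 0.949.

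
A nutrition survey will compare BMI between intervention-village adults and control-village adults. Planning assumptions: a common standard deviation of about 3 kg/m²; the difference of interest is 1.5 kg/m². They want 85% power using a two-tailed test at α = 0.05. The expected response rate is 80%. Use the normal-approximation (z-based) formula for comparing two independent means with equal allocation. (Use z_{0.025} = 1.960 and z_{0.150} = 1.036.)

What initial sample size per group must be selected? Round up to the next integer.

n = 90 per group

n = (z_{α/2} + z_β)² · (σ₁² + σ₂²) / δ²
  = (1.960 + 1.036)² · (2·3² = 18) / 1.5²
  = 8.9760 · 18 / 2.25
  = 71.81
Adjust for 80% response: 71.81 / 0.80 = 89.76.
Round up → n = 90 per group.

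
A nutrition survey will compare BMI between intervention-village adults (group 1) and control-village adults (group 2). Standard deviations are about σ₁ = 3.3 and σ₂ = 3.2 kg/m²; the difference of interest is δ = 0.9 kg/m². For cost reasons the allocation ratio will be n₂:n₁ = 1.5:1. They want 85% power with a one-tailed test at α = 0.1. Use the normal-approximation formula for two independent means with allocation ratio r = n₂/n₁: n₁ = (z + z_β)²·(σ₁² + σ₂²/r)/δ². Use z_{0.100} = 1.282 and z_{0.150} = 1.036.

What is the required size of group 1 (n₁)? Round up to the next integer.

n₁ = (z_α + z_β)² · (σ₁² + σ₂²/r) / δ²
   = (1.282 + 1.036)² · (3.3² + 3.2²/1.5) / 0.9²
   = 5.3731 · (10.89 + 6.8267) / 0.81
   = 5.3731 · 17.7167 / 0.81
   = 117.52
Round up → n₁ = 118; n₂ = r·n₁ = 1.5 × 118 = 177.

n₁ = 118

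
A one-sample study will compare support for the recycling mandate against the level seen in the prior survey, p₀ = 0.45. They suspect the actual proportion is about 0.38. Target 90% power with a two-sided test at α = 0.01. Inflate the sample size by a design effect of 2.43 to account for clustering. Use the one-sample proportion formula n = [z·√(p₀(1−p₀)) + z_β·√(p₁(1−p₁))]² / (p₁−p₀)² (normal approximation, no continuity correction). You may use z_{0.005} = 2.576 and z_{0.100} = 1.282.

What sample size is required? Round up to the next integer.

n = [z_{α/2}·√(p₀q₀) + z_β·√(p₁q₁)]² / (p₁ − p₀)²
  = [2.576·√(0.45·0.55) + 1.282·√(0.38·0.62)]² / (-0.07)²
  = [2.576·0.4975 + 1.282·0.4854]² / 0.0049
  = [1.9038]² / 0.0049
  = 739.69
Design effect: 2.43 × 739.69 = 1797.45.
Round up → n = 1798.

n = 1798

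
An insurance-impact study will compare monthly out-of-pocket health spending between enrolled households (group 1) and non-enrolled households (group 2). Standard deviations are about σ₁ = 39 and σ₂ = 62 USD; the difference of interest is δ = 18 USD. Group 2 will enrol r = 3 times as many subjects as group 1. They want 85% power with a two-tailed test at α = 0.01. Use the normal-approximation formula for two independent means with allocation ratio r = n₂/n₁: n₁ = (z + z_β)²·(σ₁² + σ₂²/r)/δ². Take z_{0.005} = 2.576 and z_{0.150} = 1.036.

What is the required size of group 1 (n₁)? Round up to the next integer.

n₁ = (z_{α/2} + z_β)² · (σ₁² + σ₂²/r) / δ²
   = (2.576 + 1.036)² · (39² + 62²/3) / 18²
   = 13.0465 · (1521 + 1281.3) / 324
   = 13.0465 · 2802.3 / 324
   = 112.84
Round up → n₁ = 113; n₂ = r·n₁ = 3 × 113 = 339.

n₁ = 113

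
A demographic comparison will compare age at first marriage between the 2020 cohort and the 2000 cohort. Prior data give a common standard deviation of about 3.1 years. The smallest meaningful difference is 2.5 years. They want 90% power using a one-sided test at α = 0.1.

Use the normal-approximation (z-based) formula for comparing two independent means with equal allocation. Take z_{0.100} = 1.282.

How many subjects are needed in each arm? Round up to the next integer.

n = (z_α + z_β)² · (σ₁² + σ₂²) / δ²
  = (1.282 + 1.282)² · (2·3.1² = 19.22) / 2.5²
  = 6.5741 · 19.22 / 6.25
  = 20.22
Round up → n = 21 per group.

n = 21 per group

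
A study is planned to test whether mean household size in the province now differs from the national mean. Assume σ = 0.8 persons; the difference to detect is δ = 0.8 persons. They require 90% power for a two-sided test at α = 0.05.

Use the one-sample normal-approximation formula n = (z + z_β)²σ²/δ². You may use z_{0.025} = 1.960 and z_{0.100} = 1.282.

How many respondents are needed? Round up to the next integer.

n = (z_{α/2} + z_β)² · σ² / δ²
  = (1.960 + 1.282)² · 0.8² / 0.8²
  = 10.5106 · 0.64 / 0.64
  = 10.51
Round up → n = 11.

n = 11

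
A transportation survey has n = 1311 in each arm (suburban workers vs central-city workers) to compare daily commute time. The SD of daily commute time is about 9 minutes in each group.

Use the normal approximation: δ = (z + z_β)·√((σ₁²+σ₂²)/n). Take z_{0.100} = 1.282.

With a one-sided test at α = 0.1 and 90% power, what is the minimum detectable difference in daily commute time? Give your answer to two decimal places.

δ = (z_α + z_β) · √((σ₁²+σ₂²)/n)
  = (1.282 + 1.282) · √(162/1311)
  = 2.564 · √0.12357
  = 2.564 · 0.3515
  = 0.9013

Minimum detectable difference ≈ 0.90 minutes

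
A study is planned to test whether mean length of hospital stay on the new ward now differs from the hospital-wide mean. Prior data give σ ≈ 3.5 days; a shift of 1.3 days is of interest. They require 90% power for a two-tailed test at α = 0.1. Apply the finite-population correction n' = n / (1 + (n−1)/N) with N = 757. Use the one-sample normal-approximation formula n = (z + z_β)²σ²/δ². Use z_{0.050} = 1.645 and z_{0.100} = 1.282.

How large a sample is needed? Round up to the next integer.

n = (z_{α/2} + z_β)² · σ² / δ²
  = (1.645 + 1.282)² · 3.5² / 1.3²
  = 8.5673 · 12.25 / 1.69
  = 62.10
Finite-population correction (N = 757): 62.10 / (1 + (62.10 − 1)/757) = 57.46.
Round up → n = 58.

n = 58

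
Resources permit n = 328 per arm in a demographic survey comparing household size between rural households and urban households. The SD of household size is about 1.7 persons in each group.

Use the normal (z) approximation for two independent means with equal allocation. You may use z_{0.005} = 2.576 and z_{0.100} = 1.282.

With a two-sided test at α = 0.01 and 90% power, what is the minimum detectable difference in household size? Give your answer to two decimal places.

Minimum detectable difference ≈ 0.51 persons

δ = (z_{α/2} + z_β) · √((σ₁²+σ₂²)/n)
  = (2.576 + 1.282) · √(5.78/328)
  = 3.858 · √0.01762
  = 3.858 · 0.1327
  = 0.5121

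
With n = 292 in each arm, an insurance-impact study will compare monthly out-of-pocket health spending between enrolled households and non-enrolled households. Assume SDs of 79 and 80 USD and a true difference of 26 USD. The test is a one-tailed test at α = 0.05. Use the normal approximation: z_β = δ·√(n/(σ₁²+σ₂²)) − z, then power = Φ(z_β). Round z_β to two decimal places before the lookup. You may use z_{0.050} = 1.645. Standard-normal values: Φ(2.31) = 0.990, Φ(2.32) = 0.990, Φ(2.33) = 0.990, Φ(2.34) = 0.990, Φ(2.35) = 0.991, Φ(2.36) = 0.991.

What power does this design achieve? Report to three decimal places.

Power ≈ 0.990

z_β = δ·√(n/(σ₁²+σ₂²)) − z_α
    = 26 · √(292/12641) − 1.645
    = 26 · 0.15198 − 1.645
    = 3.9516 − 1.645 = 2.3066 → 2.31
Power = Φ(2.31) = 0.990.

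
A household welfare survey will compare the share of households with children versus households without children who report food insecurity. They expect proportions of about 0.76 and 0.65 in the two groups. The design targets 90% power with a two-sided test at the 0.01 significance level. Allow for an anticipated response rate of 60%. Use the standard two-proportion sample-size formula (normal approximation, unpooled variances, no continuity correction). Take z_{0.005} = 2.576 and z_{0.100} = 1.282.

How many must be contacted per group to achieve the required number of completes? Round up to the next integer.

n = (z_{α/2} + z_β)² · [p₁(1−p₁) + p₂(1−p₂)] / (p₁ − p₂)²
  = (2.576 + 1.282)² · (0.76·0.24 + 0.65·0.35) / (0.11)²
  = (3.858)² · (0.1824 + 0.2275) / 0.0121
  = 14.8842 · 0.4099 / 0.0121
  = 504.22
Adjust for 60% response: 504.22 / 0.60 = 840.36.
Round up → n = 841 per group.

n = 841 per group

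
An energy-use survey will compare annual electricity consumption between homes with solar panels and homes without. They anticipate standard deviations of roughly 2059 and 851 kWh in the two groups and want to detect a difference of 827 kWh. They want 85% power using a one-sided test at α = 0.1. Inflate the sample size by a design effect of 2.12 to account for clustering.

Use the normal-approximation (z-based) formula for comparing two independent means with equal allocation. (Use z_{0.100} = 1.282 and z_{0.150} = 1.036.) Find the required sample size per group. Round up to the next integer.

n = 83 per group

n = (z_α + z_β)² · (σ₁² + σ₂²) / δ²
  = (1.282 + 1.036)² · (2059² + 851² = 4963682) / 827²
  = 5.3731 · 4963682 / 683929
  = 39.00
Design effect: 2.12 × 39.00 = 82.67.
Round up → n = 83 per group.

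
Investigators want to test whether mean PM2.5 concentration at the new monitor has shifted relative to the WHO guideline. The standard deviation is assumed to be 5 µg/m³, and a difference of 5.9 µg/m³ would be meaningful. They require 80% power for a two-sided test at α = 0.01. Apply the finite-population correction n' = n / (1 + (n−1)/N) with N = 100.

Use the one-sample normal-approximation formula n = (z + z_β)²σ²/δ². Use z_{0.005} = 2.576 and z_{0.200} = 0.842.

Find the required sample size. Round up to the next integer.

n = (z_{α/2} + z_β)² · σ² / δ²
  = (2.576 + 0.842)² · 5² / 5.9²
  = 11.6827 · 25 / 34.81
  = 8.39
Finite-population correction (N = 100): 8.39 / (1 + (8.39 − 1)/100) = 7.81.
Round up → n = 8.

n = 8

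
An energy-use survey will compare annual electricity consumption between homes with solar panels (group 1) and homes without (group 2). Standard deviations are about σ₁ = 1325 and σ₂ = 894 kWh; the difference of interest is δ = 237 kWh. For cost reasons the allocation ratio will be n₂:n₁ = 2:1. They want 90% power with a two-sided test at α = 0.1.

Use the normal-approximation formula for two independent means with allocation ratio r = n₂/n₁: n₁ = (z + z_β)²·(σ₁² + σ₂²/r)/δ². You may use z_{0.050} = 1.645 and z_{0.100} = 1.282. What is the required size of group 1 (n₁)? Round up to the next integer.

n₁ = 329

n₁ = (z_{α/2} + z_β)² · (σ₁² + σ₂²/r) / δ²
   = (1.645 + 1.282)² · (1325² + 894²/2) / 237²
   = 8.5673 · (1755625 + 399618) / 56169
   = 8.5673 · 2155243 / 56169
   = 328.73
Round up → n₁ = 329; n₂ = r·n₁ = 2 × 329 = 658.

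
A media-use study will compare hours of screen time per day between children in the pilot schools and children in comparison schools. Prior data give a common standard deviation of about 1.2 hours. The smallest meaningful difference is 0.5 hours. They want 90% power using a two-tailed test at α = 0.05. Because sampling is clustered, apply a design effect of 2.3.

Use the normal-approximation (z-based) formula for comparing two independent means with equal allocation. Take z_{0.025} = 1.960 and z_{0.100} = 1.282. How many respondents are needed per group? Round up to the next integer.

n = 279 per group

n = (z_{α/2} + z_β)² · (σ₁² + σ₂²) / δ²
  = (1.960 + 1.282)² · (2·1.2² = 2.88) / 0.5²
  = 10.5106 · 2.88 / 0.25
  = 121.08
Design effect: 2.3 × 121.08 = 278.49.
Round up → n = 279 per group.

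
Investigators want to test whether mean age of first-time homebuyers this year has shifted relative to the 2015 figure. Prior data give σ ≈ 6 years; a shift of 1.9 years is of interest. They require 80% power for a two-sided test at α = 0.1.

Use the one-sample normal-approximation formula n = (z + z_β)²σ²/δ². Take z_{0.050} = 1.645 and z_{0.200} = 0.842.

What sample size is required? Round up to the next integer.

n = 62

n = (z_{α/2} + z_β)² · σ² / δ²
  = (1.645 + 0.842)² · 6² / 1.9²
  = 6.1852 · 36 / 3.61
  = 61.68
Round up → n = 62.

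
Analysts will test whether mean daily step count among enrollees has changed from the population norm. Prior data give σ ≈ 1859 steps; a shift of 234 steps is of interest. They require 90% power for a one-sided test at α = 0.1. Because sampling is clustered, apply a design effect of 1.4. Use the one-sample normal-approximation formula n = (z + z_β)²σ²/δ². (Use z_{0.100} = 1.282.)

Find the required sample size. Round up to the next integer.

n = (z_α + z_β)² · σ² / δ²
  = (1.282 + 1.282)² · 1859² / 234²
  = 6.5741 · 3455881 / 54756
  = 414.92
Design effect: 1.4 × 414.92 = 580.89.
Round up → n = 581.

n = 581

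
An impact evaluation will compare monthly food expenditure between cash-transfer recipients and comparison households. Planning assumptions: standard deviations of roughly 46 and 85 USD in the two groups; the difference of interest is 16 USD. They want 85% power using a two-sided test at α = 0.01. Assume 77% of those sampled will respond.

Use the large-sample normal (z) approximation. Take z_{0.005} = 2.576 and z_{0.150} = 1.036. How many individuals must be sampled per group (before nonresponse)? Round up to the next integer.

n = (z_{α/2} + z_β)² · (σ₁² + σ₂²) / δ²
  = (2.576 + 1.036)² · (46² + 85² = 9341) / 16²
  = 13.0465 · 9341 / 256
  = 476.05
Adjust for 77% response: 476.05 / 0.77 = 618.24.
Round up → n = 619 per group.

n = 619 per group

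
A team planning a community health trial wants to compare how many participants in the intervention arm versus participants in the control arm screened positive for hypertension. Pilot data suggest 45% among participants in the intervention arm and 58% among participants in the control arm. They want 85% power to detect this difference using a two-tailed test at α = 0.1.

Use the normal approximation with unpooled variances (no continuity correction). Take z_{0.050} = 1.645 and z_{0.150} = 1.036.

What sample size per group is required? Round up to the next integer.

n = 209 per group

n = (z_{α/2} + z_β)² · [p₁(1−p₁) + p₂(1−p₂)] / (p₁ − p₂)²
  = (1.645 + 1.036)² · (0.45·0.55 + 0.58·0.42) / (-0.13)²
  = (2.681)² · (0.2475 + 0.2436) / 0.0169
  = 7.1878 · 0.4911 / 0.0169
  = 208.87
Round up → n = 209 per group.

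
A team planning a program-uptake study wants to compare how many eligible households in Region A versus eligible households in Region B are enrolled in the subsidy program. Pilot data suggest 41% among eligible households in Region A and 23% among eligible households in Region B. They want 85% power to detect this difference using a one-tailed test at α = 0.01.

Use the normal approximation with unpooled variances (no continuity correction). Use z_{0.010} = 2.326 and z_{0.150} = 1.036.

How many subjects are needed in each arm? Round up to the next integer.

n = 147 per group

n = (z_α + z_β)² · [p₁(1−p₁) + p₂(1−p₂)] / (p₁ − p₂)²
  = (2.326 + 1.036)² · (0.41·0.59 + 0.23·0.77) / (0.18)²
  = (3.362)² · (0.2419 + 0.1771) / 0.0324
  = 11.3030 · 0.4190 / 0.0324
  = 146.17
Round up → n = 147 per group.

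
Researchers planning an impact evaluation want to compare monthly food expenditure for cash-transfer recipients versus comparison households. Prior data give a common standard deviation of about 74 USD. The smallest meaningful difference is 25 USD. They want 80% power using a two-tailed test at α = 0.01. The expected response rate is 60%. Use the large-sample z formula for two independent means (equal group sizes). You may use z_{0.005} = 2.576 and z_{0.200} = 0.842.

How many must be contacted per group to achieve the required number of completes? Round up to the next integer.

n = 342 per group

n = (z_{α/2} + z_β)² · (σ₁² + σ₂²) / δ²
  = (2.576 + 0.842)² · (2·74² = 10952) / 25²
  = 11.6827 · 10952 / 625
  = 204.72
Adjust for 60% response: 204.72 / 0.60 = 341.20.
Round up → n = 342 per group.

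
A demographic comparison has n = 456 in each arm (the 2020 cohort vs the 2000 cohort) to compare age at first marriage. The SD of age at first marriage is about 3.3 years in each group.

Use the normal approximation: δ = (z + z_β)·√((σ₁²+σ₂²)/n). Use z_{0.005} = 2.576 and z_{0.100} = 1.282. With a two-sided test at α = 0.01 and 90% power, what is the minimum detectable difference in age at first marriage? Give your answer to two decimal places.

δ = (z_{α/2} + z_β) · √((σ₁²+σ₂²)/n)
  = (2.576 + 1.282) · √(21.78/456)
  = 3.858 · √0.04776
  = 3.858 · 0.2185
  = 0.8432

Minimum detectable difference ≈ 0.84 years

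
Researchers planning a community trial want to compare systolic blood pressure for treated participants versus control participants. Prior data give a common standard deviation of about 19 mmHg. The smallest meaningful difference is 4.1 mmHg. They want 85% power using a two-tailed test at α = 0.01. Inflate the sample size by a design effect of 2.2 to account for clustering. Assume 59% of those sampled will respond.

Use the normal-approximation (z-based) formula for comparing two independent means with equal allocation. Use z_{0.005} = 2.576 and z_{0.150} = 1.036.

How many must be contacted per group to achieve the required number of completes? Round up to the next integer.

n = 2090 per group

n = (z_{α/2} + z_β)² · (σ₁² + σ₂²) / δ²
  = (2.576 + 1.036)² · (2·19² = 722) / 4.1²
  = 13.0465 · 722 / 16.81
  = 560.36
Design effect: 2.2 × 560.36 = 1232.79.
Adjust for 59% response: 1232.79 / 0.59 = 2089.47.
Round up → n = 2090 per group.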